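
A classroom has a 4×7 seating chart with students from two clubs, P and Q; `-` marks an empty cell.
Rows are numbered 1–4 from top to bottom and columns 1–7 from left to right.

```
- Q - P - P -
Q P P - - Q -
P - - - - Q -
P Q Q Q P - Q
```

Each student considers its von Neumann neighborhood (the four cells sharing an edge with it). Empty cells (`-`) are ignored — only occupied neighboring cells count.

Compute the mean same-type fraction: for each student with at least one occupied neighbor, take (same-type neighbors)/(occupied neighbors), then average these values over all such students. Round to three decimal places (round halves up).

0.449

(1,2)Q 0/1
(1,4)P — no occupied neighbors
(1,6)P 0/1
(2,1)Q 0/2
(2,2)P 1/3
(2,3)P 1/1
(2,6)Q 1/2
(3,1)P 1/2
(3,6)Q 1/1
(4,1)P 1/2
(4,2)Q 1/2
(4,3)Q 2/2
(4,4)Q 1/2
(4,5)P 0/1
(4,7)Q — no occupied neighbors
Sum over 13 students: 0/1 + 0/1 + 0/2 + 1/3 + 1/1 + 1/2 + 1/2 + 1/1 + 1/2 + 1/2 + 2/2 + 1/2 + 0/1 = 35/6; mean = 35/6 ÷ 13 = 35/78 = 0.448717… → 0.449.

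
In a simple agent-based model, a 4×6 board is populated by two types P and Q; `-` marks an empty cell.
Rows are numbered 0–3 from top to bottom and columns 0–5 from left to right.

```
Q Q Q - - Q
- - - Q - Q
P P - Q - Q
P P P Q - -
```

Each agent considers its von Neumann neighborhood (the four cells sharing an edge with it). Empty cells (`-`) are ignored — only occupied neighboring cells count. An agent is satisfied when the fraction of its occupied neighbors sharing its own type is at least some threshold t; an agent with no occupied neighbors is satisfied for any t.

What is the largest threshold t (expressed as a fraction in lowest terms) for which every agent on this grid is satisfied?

Row 0: (0,0)Q 1/1 · (0,1)Q 2/2 · (0,2)Q 1/1 · (0,5)Q 1/1
Row 1: (1,3)Q 1/1 · (1,5)Q 2/2
Row 2: (2,0)P 2/2 · (2,1)P 2/2 · (2,3)Q 2/2 · (2,5)Q 1/1
Row 3: (3,0)P 2/2 · (3,1)P 3/3 · (3,2)P 1/2 · (3,3)Q 1/2
The smallest same-type fraction is 1/2 at (3,2), which reduces to 1/2. Any threshold above that leaves this agent unsatisfied.

1/2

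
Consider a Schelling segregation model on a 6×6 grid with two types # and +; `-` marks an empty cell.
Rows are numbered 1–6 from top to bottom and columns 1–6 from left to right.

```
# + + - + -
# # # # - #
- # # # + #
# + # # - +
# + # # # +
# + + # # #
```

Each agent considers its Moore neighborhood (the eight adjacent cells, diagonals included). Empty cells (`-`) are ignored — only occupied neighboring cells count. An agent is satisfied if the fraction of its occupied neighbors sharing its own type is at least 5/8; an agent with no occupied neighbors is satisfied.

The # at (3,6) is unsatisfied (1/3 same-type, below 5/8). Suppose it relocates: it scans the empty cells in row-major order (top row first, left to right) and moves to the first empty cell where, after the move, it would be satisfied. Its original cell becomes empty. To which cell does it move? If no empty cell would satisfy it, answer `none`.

(3,1)

Vacating (3,6). Empty cells in order:
  (1,4): 2/4 same-type → still unsatisfied.
  (1,6): 1/2 same-type → still unsatisfied.
  (2,5): 3/5 same-type → still unsatisfied.
  (3,1): 4/5 same-type → satisfied — stop here.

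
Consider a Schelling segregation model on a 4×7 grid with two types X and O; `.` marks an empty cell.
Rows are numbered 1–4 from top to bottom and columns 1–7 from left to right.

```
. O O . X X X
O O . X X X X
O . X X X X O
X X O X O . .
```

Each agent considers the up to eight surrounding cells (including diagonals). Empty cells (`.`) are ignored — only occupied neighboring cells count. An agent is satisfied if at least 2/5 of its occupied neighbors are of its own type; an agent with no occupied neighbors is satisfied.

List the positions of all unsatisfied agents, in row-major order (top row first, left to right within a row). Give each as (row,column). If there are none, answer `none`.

Row 1: (1,2)O 3/3 ok · (1,3)O 2/3 ok · (1,5)X 4/4 ok · (1,6)X 5/5 ok · (1,7)X 3/3 ok
Row 2: (2,1)O 3/3 ok · (2,2)O 4/5 ok · (2,4)X 5/6 ok · (2,5)X 7/7 ok · (2,6)X 7/8 ok · (2,7)X 4/5 ok
Row 3: (3,1)O 2/4 ok · (3,3)X 4/6 ok · (3,4)X 5/7 ok · (3,5)X 6/7 ok · (3,6)X 4/6 ok · (3,7)O 0/3 unhappy
Row 4: (4,1)X 1/2 ok · (4,2)X 2/4 ok · (4,3)O 0/4 unhappy · (4,4)X 3/5 ok · (4,5)O 0/4 unhappy

(3,7), (4,3), (4,5)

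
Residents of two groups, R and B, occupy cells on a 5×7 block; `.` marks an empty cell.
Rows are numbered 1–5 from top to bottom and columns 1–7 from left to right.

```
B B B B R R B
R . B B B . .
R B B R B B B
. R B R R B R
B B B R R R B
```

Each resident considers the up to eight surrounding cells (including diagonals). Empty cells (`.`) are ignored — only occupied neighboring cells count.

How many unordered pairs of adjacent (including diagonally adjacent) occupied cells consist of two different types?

Scan each occupied cell's neighbors to the right and below (and the two forward diagonals) so each pair is counted once.
Row 1: B(1,1)–B(1,2)= B(1,1)–R(2,1)≠ B(1,2)–B(1,3)= B(1,2)–B(2,3)= B(1,2)–R(2,1)≠ B(1,3)–B(1,4)= B(1,3)–B(2,3)= B(1,3)–B(2,4)= B(1,4)–R(1,5)≠ B(1,4)–B(2,4)= B(1,4)–B(2,5)= B(1,4)–B(2,3)= R(1,5)–R(1,6)= R(1,5)–B(2,5)≠ R(1,5)–B(2,4)≠ R(1,6)–B(1,7)≠ R(1,6)–B(2,5)≠  → 7/17 unlike.
Row 2: R(2,1)–R(3,1)= R(2,1)–B(3,2)≠ B(2,3)–B(2,4)= B(2,3)–B(3,3)= B(2,3)–R(3,4)≠ B(2,3)–B(3,2)= B(2,4)–B(2,5)= B(2,4)–R(3,4)≠ B(2,4)–B(3,5)= B(2,4)–B(3,3)= B(2,5)–B(3,5)= B(2,5)–B(3,6)= B(2,5)–R(3,4)≠  → 4/13 unlike.
Row 3: R(3,1)–B(3,2)≠ R(3,1)–R(4,2)= B(3,2)–B(3,3)= B(3,2)–R(4,2)≠ B(3,2)–B(4,3)= B(3,3)–R(3,4)≠ B(3,3)–B(4,3)= B(3,3)–R(4,4)≠ B(3,3)–R(4,2)≠ R(3,4)–B(3,5)≠ R(3,4)–R(4,4)= R(3,4)–R(4,5)= R(3,4)–B(4,3)≠ B(3,5)–B(3,6)= B(3,5)–R(4,5)≠ B(3,5)–B(4,6)= B(3,5)–R(4,4)≠ B(3,6)–B(3,7)= B(3,6)–B(4,6)= B(3,6)–R(4,7)≠ B(3,6)–R(4,5)≠ B(3,7)–R(4,7)≠ B(3,7)–B(4,6)=  → 12/23 unlike.
Row 4: R(4,2)–B(4,3)≠ R(4,2)–B(5,2)≠ R(4,2)–B(5,3)≠ R(4,2)–B(5,1)≠ B(4,3)–R(4,4)≠ B(4,3)–B(5,3)= B(4,3)–R(5,4)≠ B(4,3)–B(5,2)= R(4,4)–R(4,5)= R(4,4)–R(5,4)= R(4,4)–R(5,5)= R(4,4)–B(5,3)≠ R(4,5)–B(4,6)≠ R(4,5)–R(5,5)= R(4,5)–R(5,6)= R(4,5)–R(5,4)= B(4,6)–R(4,7)≠ B(4,6)–R(5,6)≠ B(4,6)–B(5,7)= B(4,6)–R(5,5)≠ R(4,7)–B(5,7)≠ R(4,7)–R(5,6)=  → 12/22 unlike.
Row 5: B(5,1)–B(5,2)= B(5,2)–B(5,3)= B(5,3)–R(5,4)≠ R(5,4)–R(5,5)= R(5,5)–R(5,6)= R(5,6)–B(5,7)≠  → 2/6 unlike.
Total adjacent occupied pairs: 81; unlike-type pairs: 37.

37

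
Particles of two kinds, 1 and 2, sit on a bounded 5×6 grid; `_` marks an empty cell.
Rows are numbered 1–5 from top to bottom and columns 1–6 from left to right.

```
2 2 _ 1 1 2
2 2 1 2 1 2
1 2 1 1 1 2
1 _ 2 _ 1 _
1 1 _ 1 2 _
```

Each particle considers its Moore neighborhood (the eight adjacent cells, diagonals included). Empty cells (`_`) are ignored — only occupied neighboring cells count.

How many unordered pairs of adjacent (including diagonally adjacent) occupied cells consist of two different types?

30

Scan each occupied cell's neighbors to the right and below (and the two forward diagonals) so each pair is counted once.
From row 1: 6 unlike of 16 pairs (running 6/16).
From row 2: 13 unlike of 21 pairs (running 19/37).
From row 3: 7 unlike of 13 pairs (running 26/50).
From row 4: 3 unlike of 6 pairs (running 29/56).
From row 5: 1 unlike of 2 pairs (running 30/58).
Total adjacent occupied pairs: 58; unlike-type pairs: 30.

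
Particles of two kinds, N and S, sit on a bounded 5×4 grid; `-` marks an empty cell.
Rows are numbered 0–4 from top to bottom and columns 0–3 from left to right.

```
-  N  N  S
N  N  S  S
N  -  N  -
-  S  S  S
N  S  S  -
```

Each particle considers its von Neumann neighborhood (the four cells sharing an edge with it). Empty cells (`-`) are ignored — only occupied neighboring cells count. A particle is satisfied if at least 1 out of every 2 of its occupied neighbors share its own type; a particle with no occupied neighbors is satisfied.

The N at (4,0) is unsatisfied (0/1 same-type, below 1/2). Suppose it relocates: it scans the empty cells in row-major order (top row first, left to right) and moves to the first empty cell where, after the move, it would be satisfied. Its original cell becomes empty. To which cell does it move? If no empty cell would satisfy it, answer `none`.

(0,0)

Vacating (4,0). Empty cells in order:
  (0,0): 2/2 same-type → satisfied — stop here.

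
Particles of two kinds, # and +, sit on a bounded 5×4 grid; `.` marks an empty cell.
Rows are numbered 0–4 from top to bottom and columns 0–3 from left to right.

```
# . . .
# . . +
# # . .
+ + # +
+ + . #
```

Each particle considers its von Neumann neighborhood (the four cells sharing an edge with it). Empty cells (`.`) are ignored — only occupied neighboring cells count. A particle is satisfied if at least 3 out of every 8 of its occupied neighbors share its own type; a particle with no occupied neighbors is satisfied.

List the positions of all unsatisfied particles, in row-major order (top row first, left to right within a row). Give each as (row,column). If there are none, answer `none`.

(3,2), (3,3), (4,3)

(0,0)# 1/1 satisfied
(1,0)# 2/2 satisfied
(1,3)+ 0/0 satisfied
(2,0)# 2/3 satisfied
(2,1)# 1/2 satisfied
(3,0)+ 2/3 satisfied
(3,1)+ 2/4 satisfied
(3,2)# 0/2 not
(3,3)+ 0/2 not
(4,0)+ 2/2 satisfied
(4,1)+ 2/2 satisfied
(4,3)# 0/1 not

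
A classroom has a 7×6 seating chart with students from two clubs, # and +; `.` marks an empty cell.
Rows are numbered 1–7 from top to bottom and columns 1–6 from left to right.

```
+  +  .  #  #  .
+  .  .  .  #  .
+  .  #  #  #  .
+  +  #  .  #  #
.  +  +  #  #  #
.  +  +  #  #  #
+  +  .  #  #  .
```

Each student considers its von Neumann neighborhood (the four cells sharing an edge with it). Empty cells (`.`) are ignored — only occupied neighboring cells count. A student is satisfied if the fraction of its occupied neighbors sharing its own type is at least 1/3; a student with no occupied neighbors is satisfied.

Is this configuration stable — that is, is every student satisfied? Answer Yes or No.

Yes

(1,1)+ 2/2 satisfied
(1,2)+ 1/1 satisfied
(1,4)# 1/1 satisfied
(1,5)# 2/2 satisfied
(2,1)+ 2/2 satisfied
(2,5)# 2/2 satisfied
(3,1)+ 2/2 satisfied
(3,3)# 2/2 satisfied
(3,4)# 2/2 satisfied
(3,5)# 3/3 satisfied
(4,1)+ 2/2 satisfied
(4,2)+ 2/3 satisfied
(4,3)# 1/3 satisfied
(4,5)# 3/3 satisfied
(4,6)# 2/2 satisfied
(5,2)+ 3/3 satisfied
(5,3)+ 2/4 satisfied
(5,4)# 2/3 satisfied
(5,5)# 4/4 satisfied
(5,6)# 3/3 satisfied
(6,2)+ 3/3 satisfied
(6,3)+ 2/3 satisfied
(6,4)# 3/4 satisfied
(6,5)# 4/4 satisfied
(6,6)# 2/2 satisfied
(7,1)+ 1/1 satisfied
(7,2)+ 2/2 satisfied
(7,4)# 2/2 satisfied
(7,5)# 2/2 satisfied
All meet the threshold, so the configuration is stable.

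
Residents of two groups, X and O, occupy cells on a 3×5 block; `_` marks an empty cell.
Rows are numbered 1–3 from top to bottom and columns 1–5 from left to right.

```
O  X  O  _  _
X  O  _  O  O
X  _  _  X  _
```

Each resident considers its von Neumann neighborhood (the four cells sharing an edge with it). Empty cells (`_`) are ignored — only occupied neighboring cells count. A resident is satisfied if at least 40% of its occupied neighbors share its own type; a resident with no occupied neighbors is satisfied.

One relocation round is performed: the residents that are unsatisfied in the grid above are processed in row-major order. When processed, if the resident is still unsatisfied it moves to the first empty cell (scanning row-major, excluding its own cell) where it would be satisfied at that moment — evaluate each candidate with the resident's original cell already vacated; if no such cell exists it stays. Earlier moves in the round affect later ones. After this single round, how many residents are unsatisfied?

Initially unsatisfied (in order): (1,1), (1,2), (1,3), (2,1), (2,2), (3,4).
  (1,1) → (1,4).
  (1,2) → (1,1).
  (1,3): now satisfied by earlier moves; stays.
  (2,1): now satisfied by earlier moves; stays.
  (2,2) → (1,2).
  (3,4) → (2,2).
Resulting grid:
X O O O _
X X _ O O
X _ _ _ _
Unsatisfied now: (1,2).

1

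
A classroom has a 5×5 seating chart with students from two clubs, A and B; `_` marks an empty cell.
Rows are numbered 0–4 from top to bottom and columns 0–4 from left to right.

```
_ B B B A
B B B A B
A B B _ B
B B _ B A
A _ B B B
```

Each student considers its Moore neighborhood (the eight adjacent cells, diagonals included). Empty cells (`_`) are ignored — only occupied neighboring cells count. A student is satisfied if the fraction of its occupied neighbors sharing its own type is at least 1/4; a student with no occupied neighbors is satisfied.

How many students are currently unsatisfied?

(0,1)B 4/4 ok
(0,2)B 4/5 ok
(0,3)B 3/5 ok
(0,4)A 1/3 ok
(1,0)B 3/4 ok
(1,1)B 6/7 ok
(1,2)B 6/7 ok
(1,3)A 1/7 unhappy
(1,4)B 2/4 ok
(2,0)A 0/5 unhappy
(2,1)B 6/7 ok
(2,2)B 5/6 ok
(2,4)B 2/4 ok
(3,0)B 2/4 ok
(3,1)B 4/6 ok
(3,3)B 5/6 ok
(3,4)A 0/4 unhappy
(4,0)A 0/2 unhappy
(4,2)B 3/3 ok
(4,3)B 3/4 ok
(4,4)B 2/3 ok
Unsatisfied: (1,3), (2,0), (3,4), (4,0) — 4 in total.

4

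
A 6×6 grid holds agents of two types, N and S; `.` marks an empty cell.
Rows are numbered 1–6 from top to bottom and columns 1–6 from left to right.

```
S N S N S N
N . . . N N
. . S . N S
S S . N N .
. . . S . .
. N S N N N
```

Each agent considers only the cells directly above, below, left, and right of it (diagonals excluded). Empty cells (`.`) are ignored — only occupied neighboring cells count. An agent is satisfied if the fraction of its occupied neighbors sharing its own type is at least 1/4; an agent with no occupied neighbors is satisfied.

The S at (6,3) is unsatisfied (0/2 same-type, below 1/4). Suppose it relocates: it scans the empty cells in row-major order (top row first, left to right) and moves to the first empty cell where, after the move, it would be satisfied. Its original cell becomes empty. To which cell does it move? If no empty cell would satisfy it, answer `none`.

(2,3)

Vacating (6,3). Empty cells in order:
  (2,2): 0/2 same-type → still unsatisfied.
  (2,3): 2/2 same-type → satisfied — stop here.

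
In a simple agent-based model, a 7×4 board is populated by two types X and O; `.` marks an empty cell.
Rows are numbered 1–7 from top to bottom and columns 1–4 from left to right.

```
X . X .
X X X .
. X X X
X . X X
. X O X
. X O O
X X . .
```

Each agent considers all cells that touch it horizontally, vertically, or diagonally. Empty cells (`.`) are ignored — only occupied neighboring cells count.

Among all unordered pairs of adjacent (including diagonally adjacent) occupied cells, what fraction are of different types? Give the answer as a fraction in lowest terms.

Scan each occupied cell's neighbors to the right and below (and the two forward diagonals) so each pair is counted once.
From row 1: 0 unlike of 4 pairs (running 0/4).
From row 2: 0 unlike of 8 pairs (running 0/12).
From row 3: 0 unlike of 8 pairs (running 0/20).
From row 4: 2 unlike of 7 pairs (running 2/27).
From row 5: 6 unlike of 9 pairs (running 8/36).
From row 6: 2 unlike of 5 pairs (running 10/41).
From row 7: 0 unlike of 1 pairs (running 10/42).
Total adjacent occupied pairs: 42; unlike-type pairs: 10.
10/42 reduces to 5/21.

5/21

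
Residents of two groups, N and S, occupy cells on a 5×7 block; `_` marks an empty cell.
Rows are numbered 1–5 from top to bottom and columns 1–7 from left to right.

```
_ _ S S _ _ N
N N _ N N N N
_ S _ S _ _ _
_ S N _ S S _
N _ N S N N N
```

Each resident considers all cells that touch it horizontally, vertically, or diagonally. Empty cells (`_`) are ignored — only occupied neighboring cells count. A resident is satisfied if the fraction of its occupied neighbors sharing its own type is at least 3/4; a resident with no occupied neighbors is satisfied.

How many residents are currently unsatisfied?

(1,3)S 1/3 ✗
(1,4)S 1/3 ✗
(1,7)N 2/2 ✓
(2,1)N 1/2 ✗
(2,2)N 1/3 ✗
(2,4)N 1/4 ✗
(2,5)N 2/4 ✗
(2,6)N 3/3 ✓
(2,7)N 2/2 ✓
(3,2)S 1/4 ✗
(3,4)S 1/4 ✗
(4,2)S 1/4 ✗
(4,3)N 1/5 ✗
(4,5)S 3/5 ✗
(4,6)S 1/4 ✗
(5,1)N 0/1 ✗
(5,3)N 1/3 ✗
(5,4)S 1/4 ✗
(5,5)N 1/4 ✗
(5,6)N 2/4 ✗
(5,7)N 1/2 ✗
Unsatisfied: (1,3), (1,4), (2,1), (2,2), (2,4), (2,5), (3,2), (3,4), (4,2), (4,3), (4,5), (4,6), (5,1), (5,3), (5,4), (5,5), (5,6), (5,7) — 18 in total.

18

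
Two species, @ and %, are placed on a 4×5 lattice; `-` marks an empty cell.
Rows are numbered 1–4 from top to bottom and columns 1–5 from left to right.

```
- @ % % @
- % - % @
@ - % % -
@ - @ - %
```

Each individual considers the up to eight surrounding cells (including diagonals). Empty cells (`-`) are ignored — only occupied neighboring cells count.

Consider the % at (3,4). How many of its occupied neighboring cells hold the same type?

3

Occupied neighbors of (3,4): (2,4)=%, (2,5)=@, (3,3)=%, (4,3)=@, (4,5)=%.
Same type (%): 3 of 5.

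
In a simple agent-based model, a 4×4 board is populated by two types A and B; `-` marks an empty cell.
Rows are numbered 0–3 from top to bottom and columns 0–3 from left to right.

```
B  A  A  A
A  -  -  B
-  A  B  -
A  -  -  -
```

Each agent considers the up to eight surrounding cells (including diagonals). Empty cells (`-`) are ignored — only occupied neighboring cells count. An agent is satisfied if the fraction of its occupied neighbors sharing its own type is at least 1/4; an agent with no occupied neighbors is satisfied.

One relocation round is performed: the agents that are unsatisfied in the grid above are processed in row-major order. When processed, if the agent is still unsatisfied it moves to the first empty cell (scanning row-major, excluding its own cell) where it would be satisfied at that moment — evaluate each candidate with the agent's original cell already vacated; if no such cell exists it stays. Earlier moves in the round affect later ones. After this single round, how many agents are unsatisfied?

0

Initially unsatisfied (in order): (0,0).
  (0,0) → (1,2).
Resulting grid:
- A A A
A - B B
- A B -
A - - -
All satisfied now.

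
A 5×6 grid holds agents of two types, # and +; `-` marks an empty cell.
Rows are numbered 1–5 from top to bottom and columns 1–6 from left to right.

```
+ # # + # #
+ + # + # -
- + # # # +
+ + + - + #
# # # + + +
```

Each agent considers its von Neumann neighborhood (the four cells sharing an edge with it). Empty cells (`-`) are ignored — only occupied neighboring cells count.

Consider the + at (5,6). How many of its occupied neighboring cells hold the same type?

1

Occupied neighbors of (5,6): (4,6)=#, (5,5)=+.
Same type (+): 1 of 2.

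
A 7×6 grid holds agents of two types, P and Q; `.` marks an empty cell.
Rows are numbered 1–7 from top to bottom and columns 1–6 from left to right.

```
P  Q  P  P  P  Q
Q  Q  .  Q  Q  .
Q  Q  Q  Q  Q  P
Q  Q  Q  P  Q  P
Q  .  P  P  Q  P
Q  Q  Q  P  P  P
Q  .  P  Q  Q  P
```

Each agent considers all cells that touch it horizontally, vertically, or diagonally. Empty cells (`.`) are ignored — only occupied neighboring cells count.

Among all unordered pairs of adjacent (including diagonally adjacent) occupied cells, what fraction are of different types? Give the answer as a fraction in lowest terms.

Scan each occupied cell's neighbors to the right and below (and the two forward diagonals) so each pair is counted once.
Row 1: P(1,1)–Q(1,2)≠ P(1,1)–Q(2,1)≠ P(1,1)–Q(2,2)≠ Q(1,2)–P(1,3)≠ Q(1,2)–Q(2,2)= Q(1,2)–Q(2,1)= P(1,3)–P(1,4)= P(1,3)–Q(2,4)≠ P(1,3)–Q(2,2)≠ P(1,4)–P(1,5)= P(1,4)–Q(2,4)≠ P(1,4)–Q(2,5)≠ P(1,5)–Q(1,6)≠ P(1,5)–Q(2,5)≠ P(1,5)–Q(2,4)≠ Q(1,6)–Q(2,5)=  → 11/16 unlike.
Row 2: Q(2,1)–Q(2,2)= Q(2,1)–Q(3,1)= Q(2,1)–Q(3,2)= Q(2,2)–Q(3,2)= Q(2,2)–Q(3,3)= Q(2,2)–Q(3,1)= Q(2,4)–Q(2,5)= Q(2,4)–Q(3,4)= Q(2,4)–Q(3,5)= Q(2,4)–Q(3,3)= Q(2,5)–Q(3,5)= Q(2,5)–P(3,6)≠ Q(2,5)–Q(3,4)=  → 1/13 unlike.
Row 3: Q(3,1)–Q(3,2)= Q(3,1)–Q(4,1)= Q(3,1)–Q(4,2)= Q(3,2)–Q(3,3)= Q(3,2)–Q(4,2)= Q(3,2)–Q(4,3)= Q(3,2)–Q(4,1)= Q(3,3)–Q(3,4)= Q(3,3)–Q(4,3)= Q(3,3)–P(4,4)≠ Q(3,3)–Q(4,2)= Q(3,4)–Q(3,5)= Q(3,4)–P(4,4)≠ Q(3,4)–Q(4,5)= Q(3,4)–Q(4,3)= Q(3,5)–P(3,6)≠ Q(3,5)–Q(4,5)= Q(3,5)–P(4,6)≠ Q(3,5)–P(4,4)≠ P(3,6)–P(4,6)= P(3,6)–Q(4,5)≠  → 6/21 unlike.
Row 4: Q(4,1)–Q(4,2)= Q(4,1)–Q(5,1)= Q(4,2)–Q(4,3)= Q(4,2)–P(5,3)≠ Q(4,2)–Q(5,1)= Q(4,3)–P(4,4)≠ Q(4,3)–P(5,3)≠ Q(4,3)–P(5,4)≠ P(4,4)–Q(4,5)≠ P(4,4)–P(5,4)= P(4,4)–Q(5,5)≠ P(4,4)–P(5,3)= Q(4,5)–P(4,6)≠ Q(4,5)–Q(5,5)= Q(4,5)–P(5,6)≠ Q(4,5)–P(5,4)≠ P(4,6)–P(5,6)= P(4,6)–Q(5,5)≠  → 10/18 unlike.
Row 5: Q(5,1)–Q(6,1)= Q(5,1)–Q(6,2)= P(5,3)–P(5,4)= P(5,3)–Q(6,3)≠ P(5,3)–P(6,4)= P(5,3)–Q(6,2)≠ P(5,4)–Q(5,5)≠ P(5,4)–P(6,4)= P(5,4)–P(6,5)= P(5,4)–Q(6,3)≠ Q(5,5)–P(5,6)≠ Q(5,5)–P(6,5)≠ Q(5,5)–P(6,6)≠ Q(5,5)–P(6,4)≠ P(5,6)–P(6,6)= P(5,6)–P(6,5)=  → 8/16 unlike.
Row 6: Q(6,1)–Q(6,2)= Q(6,1)–Q(7,1)= Q(6,2)–Q(6,3)= Q(6,2)–P(7,3)≠ Q(6,2)–Q(7,1)= Q(6,3)–P(6,4)≠ Q(6,3)–P(7,3)≠ Q(6,3)–Q(7,4)= P(6,4)–P(6,5)= P(6,4)–Q(7,4)≠ P(6,4)–Q(7,5)≠ P(6,4)–P(7,3)= P(6,5)–P(6,6)= P(6,5)–Q(7,5)≠ P(6,5)–P(7,6)= P(6,5)–Q(7,4)≠ P(6,6)–P(7,6)= P(6,6)–Q(7,5)≠  → 8/18 unlike.
Row 7: P(7,3)–Q(7,4)≠ Q(7,4)–Q(7,5)= Q(7,5)–P(7,6)≠  → 2/3 unlike.
Total adjacent occupied pairs: 105; unlike-type pairs: 46.
46/105 is already in lowest terms.

46/105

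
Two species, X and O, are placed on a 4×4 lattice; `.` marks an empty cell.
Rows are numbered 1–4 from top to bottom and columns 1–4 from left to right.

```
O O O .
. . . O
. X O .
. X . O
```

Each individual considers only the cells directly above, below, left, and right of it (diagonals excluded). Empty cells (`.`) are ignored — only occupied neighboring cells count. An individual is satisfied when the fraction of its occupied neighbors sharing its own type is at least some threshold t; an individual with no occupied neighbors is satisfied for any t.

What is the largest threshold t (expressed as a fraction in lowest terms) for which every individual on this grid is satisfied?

Row 1: (1,1)O 1/1 · (1,2)O 2/2 · (1,3)O 1/1
Row 2: (2,4)O — no occupied neighbors
Row 3: (3,2)X 1/2 · (3,3)O 0/1
Row 4: (4,2)X 1/1 · (4,4)O — no occupied neighbors
The smallest same-type fraction is 0/1 at (3,3), which reduces to 0/1. Any threshold above that leaves this individual unsatisfied.

0/1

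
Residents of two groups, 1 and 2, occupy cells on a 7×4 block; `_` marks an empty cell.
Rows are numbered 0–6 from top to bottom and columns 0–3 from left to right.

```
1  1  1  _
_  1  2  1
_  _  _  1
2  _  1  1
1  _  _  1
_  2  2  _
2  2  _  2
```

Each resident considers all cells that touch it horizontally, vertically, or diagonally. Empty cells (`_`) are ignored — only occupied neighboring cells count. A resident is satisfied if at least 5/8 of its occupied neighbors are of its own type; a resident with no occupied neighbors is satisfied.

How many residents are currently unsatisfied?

(0,0)1 2/2 satisfied
(0,1)1 3/4 satisfied
(0,2)1 3/4 satisfied
(1,1)1 3/4 satisfied
(1,2)2 0/5 not
(1,3)1 2/3 satisfied
(2,3)1 3/4 satisfied
(3,0)2 0/1 not
(3,2)1 3/3 satisfied
(3,3)1 3/3 satisfied
(4,0)1 0/2 not
(4,3)1 2/3 satisfied
(5,1)2 3/4 satisfied
(5,2)2 3/4 satisfied
(6,0)2 2/2 satisfied
(6,1)2 3/3 satisfied
(6,3)2 1/1 satisfied
Unsatisfied: (1,2), (3,0), (4,0) — 3 in total.

3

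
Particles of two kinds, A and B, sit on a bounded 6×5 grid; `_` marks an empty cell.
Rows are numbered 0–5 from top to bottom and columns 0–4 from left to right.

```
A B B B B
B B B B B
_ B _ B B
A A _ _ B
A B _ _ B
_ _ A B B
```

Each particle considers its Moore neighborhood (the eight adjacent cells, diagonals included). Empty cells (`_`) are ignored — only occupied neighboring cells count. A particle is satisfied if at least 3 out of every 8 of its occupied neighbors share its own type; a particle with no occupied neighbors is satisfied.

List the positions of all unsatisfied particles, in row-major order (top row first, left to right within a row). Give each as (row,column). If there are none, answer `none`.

Row 0: (0,0)A 0/3 unhappy · (0,1)B 4/5 ok · (0,2)B 5/5 ok · (0,3)B 5/5 ok · (0,4)B 3/3 ok
Row 1: (1,0)B 3/4 ok · (1,1)B 5/6 ok · (1,2)B 7/7 ok · (1,3)B 7/7 ok · (1,4)B 5/5 ok
Row 2: (2,1)B 3/5 ok · (2,3)B 5/5 ok · (2,4)B 4/4 ok
Row 3: (3,0)A 2/4 ok · (3,1)A 2/4 ok · (3,4)B 3/3 ok
Row 4: (4,0)A 2/3 ok · (4,1)B 0/4 unhappy · (4,4)B 3/3 ok
Row 5: (5,2)A 0/2 unhappy · (5,3)B 2/3 ok · (5,4)B 2/2 ok

(0,0), (4,1), (5,2)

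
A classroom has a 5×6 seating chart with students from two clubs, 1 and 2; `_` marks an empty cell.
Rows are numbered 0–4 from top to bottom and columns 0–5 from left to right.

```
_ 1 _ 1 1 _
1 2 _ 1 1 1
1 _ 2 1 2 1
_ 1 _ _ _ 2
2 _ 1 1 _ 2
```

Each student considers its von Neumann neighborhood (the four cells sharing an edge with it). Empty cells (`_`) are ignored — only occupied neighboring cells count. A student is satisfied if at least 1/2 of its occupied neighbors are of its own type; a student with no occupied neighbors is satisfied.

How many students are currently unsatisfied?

(0,1)1 0/1 unhappy
(0,3)1 2/2 ok
(0,4)1 2/2 ok
(1,0)1 1/2 ok
(1,1)2 0/2 unhappy
(1,3)1 3/3 ok
(1,4)1 3/4 ok
(1,5)1 2/2 ok
(2,0)1 1/1 ok
(2,2)2 0/1 unhappy
(2,3)1 1/3 unhappy
(2,4)2 0/3 unhappy
(2,5)1 1/3 unhappy
(3,1)1 0/0 ok
(3,5)2 1/2 ok
(4,0)2 0/0 ok
(4,2)1 1/1 ok
(4,3)1 1/1 ok
(4,5)2 1/1 ok
Unsatisfied: (0,1), (1,1), (2,2), (2,3), (2,4), (2,5) — 6 in total.

6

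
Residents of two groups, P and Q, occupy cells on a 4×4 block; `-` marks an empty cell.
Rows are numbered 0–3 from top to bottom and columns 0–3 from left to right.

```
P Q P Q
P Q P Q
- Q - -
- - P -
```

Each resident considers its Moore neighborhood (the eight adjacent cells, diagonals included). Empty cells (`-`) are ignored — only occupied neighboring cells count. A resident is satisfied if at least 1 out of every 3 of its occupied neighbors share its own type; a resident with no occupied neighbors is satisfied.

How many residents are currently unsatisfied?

(0,0)P 1/3 ✓
(0,1)Q 1/5 ✗
(0,2)P 1/5 ✗
(0,3)Q 1/3 ✓
(1,0)P 1/4 ✗
(1,1)Q 2/6 ✓
(1,2)P 1/6 ✗
(1,3)Q 1/3 ✓
(2,1)Q 1/4 ✗
(3,2)P 0/1 ✗
Unsatisfied: (0,1), (0,2), (1,0), (1,2), (2,1), (3,2) — 6 in total.

6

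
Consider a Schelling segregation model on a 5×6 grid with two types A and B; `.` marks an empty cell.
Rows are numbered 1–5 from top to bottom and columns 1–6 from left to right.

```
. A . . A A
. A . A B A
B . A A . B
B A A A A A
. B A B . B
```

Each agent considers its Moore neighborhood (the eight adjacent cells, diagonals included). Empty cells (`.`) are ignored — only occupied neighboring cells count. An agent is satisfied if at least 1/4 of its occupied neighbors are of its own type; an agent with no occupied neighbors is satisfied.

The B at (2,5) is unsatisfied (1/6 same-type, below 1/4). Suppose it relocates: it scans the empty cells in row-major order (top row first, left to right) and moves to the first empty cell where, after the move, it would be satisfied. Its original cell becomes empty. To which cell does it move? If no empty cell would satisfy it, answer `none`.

Vacating (2,5). Empty cells in order:
  (1,1): 0/2 same-type → still unsatisfied.
  (1,3): 0/3 same-type → still unsatisfied.
  (1,4): 0/2 same-type → still unsatisfied.
  (2,1): 1/3 same-type → satisfied — stop here.

(2,1)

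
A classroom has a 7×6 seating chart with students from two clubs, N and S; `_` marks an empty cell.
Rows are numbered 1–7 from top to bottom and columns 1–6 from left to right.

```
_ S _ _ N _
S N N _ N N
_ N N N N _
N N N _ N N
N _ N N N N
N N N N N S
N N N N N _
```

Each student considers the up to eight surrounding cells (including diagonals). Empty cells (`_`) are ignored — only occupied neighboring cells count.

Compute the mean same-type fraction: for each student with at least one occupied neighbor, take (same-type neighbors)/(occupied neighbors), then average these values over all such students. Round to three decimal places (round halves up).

Row 1: (1,2)S 1/3 · (1,5)N 2/2
Row 2: (2,1)S 1/3 · (2,2)N 3/5 · (2,3)N 4/5 · (2,5)N 4/4 · (2,6)N 3/3
Row 3: (3,2)N 6/7 · (3,3)N 6/6 · (3,4)N 6/6 · (3,5)N 5/5
Row 4: (4,1)N 3/3 · (4,2)N 6/6 · (4,3)N 6/6 · (4,5)N 6/6 · (4,6)N 4/4
Row 5: (5,1)N 4/4 · (5,3)N 6/6 · (5,4)N 7/7 · (5,5)N 6/7 · (5,6)N 4/5
Row 6: (6,1)N 4/4 · (6,2)N 7/7 · (6,3)N 7/7 · (6,4)N 8/8 · (6,5)N 6/7 · (6,6)S 0/4
Row 7: (7,1)N 3/3 · (7,2)N 5/5 · (7,3)N 5/5 · (7,4)N 5/5 · (7,5)N 3/4
Sum over 32 students: 1/3 + 2/2 + 1/3 + 3/5 + 4/5 + 4/4 + 3/3 + 6/7 + 6/6 + 6/6 + 5/5 + 3/3 + 6/6 + 6/6 + 6/6 + 4/4 + 4/4 + 6/6 + 7/7 + 6/7 + 4/5 + 4/4 + 7/7 + 7/7 + 8/8 + 6/7 + 0/4 + 3/3 + 5/5 + 5/5 + 5/5 + 3/4 = 11839/420; mean = 11839/420 ÷ 32 = 11839/13440 = 0.880877… → 0.881.

0.881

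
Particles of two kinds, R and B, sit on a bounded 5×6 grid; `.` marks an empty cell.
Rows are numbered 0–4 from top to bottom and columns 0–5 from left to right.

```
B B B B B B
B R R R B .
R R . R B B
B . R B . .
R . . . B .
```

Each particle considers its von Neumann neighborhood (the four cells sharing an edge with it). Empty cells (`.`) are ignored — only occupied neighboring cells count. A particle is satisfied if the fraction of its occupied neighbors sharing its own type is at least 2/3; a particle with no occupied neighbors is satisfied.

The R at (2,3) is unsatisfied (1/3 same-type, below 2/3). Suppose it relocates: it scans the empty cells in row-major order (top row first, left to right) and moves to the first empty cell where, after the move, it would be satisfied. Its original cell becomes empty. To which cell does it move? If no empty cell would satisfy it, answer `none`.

(2,2)

Vacating (2,3). Empty cells in order:
  (1,5): 0/3 same-type → still unsatisfied.
  (2,2): 3/3 same-type → satisfied — stop here.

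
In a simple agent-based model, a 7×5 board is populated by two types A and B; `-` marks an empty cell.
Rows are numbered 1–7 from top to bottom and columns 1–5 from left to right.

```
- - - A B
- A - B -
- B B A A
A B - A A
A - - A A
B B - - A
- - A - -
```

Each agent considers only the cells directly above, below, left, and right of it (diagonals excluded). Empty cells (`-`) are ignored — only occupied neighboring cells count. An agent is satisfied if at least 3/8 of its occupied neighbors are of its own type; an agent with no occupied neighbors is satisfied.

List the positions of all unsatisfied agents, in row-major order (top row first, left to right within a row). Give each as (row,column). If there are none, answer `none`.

(1,4), (1,5), (2,2), (2,4)

(1,4)A 0/2 not
(1,5)B 0/1 not
(2,2)A 0/1 not
(2,4)B 0/2 not
(3,2)B 2/3 satisfied
(3,3)B 1/2 satisfied
(3,4)A 2/4 satisfied
(3,5)A 2/2 satisfied
(4,1)A 1/2 satisfied
(4,2)B 1/2 satisfied
(4,4)A 3/3 satisfied
(4,5)A 3/3 satisfied
(5,1)A 1/2 satisfied
(5,4)A 2/2 satisfied
(5,5)A 3/3 satisfied
(6,1)B 1/2 satisfied
(6,2)B 1/1 satisfied
(6,5)A 1/1 satisfied
(7,3)A 0/0 satisfied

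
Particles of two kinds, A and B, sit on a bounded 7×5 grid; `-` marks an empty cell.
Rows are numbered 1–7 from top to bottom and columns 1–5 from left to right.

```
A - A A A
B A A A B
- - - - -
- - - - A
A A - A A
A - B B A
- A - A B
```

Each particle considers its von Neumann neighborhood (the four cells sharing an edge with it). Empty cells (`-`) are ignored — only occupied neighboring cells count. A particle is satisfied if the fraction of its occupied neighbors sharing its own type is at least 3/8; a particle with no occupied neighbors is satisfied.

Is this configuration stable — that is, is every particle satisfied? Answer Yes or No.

(1,1)A 0/1 unhappy
(1,3)A 2/2 ok
(1,4)A 3/3 ok
(1,5)A 1/2 ok
(2,1)B 0/2 unhappy
(2,2)A 1/2 ok
(2,3)A 3/3 ok
(2,4)A 2/3 ok
(2,5)B 0/2 unhappy
(4,5)A 1/1 ok
(5,1)A 2/2 ok
(5,2)A 1/1 ok
(5,4)A 1/2 ok
(5,5)A 3/3 ok
(6,1)A 1/1 ok
(6,3)B 1/1 ok
(6,4)B 1/4 unhappy
(6,5)A 1/3 unhappy
(7,2)A 0/0 ok
(7,4)A 0/2 unhappy
(7,5)B 0/2 unhappy
For instance (1,1) has only 0/1 same-type neighbors, below 3/8.

No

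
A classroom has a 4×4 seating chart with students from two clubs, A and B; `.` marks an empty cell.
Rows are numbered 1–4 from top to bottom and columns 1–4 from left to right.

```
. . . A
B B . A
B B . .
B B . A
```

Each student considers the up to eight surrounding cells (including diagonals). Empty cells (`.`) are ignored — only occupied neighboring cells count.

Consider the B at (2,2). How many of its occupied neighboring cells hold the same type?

Occupied neighbors of (2,2): (2,1)=B, (3,1)=B, (3,2)=B.
Same type (B): 3 of 3.

3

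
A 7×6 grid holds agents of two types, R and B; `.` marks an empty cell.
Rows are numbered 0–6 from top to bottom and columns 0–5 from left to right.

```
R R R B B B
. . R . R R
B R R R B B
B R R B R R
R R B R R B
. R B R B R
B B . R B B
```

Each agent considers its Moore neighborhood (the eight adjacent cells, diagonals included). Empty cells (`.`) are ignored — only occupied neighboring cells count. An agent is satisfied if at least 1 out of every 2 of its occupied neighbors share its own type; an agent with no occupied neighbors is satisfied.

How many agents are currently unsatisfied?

19

(0,0)R 1/1 satisfied
(0,1)R 3/3 satisfied
(0,2)R 2/3 satisfied
(0,3)B 1/4 not
(0,4)B 2/4 satisfied
(0,5)B 1/3 not
(1,2)R 5/6 satisfied
(1,4)R 2/7 not
(1,5)R 1/5 not
(2,0)B 1/3 not
(2,1)R 4/6 satisfied
(2,2)R 5/6 satisfied
(2,3)R 5/7 satisfied
(2,4)B 2/7 not
(2,5)B 1/5 not
(3,0)B 1/5 not
(3,1)R 5/8 satisfied
(3,2)R 6/8 satisfied
(3,3)B 2/8 not
(3,4)R 4/8 satisfied
(3,5)R 2/5 not
(4,0)R 3/4 satisfied
(4,1)R 4/7 satisfied
(4,2)B 2/8 not
(4,3)R 4/8 satisfied
(4,4)R 5/8 satisfied
(4,5)B 1/5 not
(5,1)R 2/6 not
(5,2)B 2/7 not
(5,3)R 3/7 not
(5,4)B 3/8 not
(5,5)R 1/5 not
(6,0)B 1/2 satisfied
(6,1)B 2/3 satisfied
(6,3)R 1/4 not
(6,4)B 2/5 not
(6,5)B 2/3 satisfied
Unsatisfied: (0,3), (0,5), (1,4), (1,5), (2,0), (2,4), (2,5), (3,0), (3,3), (3,5), (4,2), (4,5), (5,1), (5,2), (5,3), (5,4), (5,5), (6,3), (6,4) — 19 in total.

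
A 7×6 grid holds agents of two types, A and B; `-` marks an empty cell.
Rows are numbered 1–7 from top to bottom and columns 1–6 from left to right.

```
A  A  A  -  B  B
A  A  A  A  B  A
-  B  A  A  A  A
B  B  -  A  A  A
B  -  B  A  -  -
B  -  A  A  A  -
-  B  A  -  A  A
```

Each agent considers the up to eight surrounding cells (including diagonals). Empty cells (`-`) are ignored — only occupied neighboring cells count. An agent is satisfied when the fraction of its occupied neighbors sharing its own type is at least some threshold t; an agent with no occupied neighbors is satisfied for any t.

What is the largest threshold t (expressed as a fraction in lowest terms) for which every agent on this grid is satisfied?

1/5

Row 1: (1,1)A 3/3 · (1,2)A 5/5 · (1,3)A 4/4 · (1,5)B 2/4 · (1,6)B 2/3
Row 2: (2,1)A 3/4 · (2,2)A 6/7 · (2,3)A 6/7 · (2,4)A 5/7 · (2,5)B 2/7 · (2,6)A 2/5
Row 3: (3,2)B 2/6 · (3,3)A 5/7 · (3,4)A 6/7 · (3,5)A 7/8 · (3,6)A 4/5
Row 4: (4,1)B 3/3 · (4,2)B 4/5 · (4,4)A 5/6 · (4,5)A 6/6 · (4,6)A 3/3
Row 5: (5,1)B 3/3 · (5,3)B 1/5 · (5,4)A 5/6
Row 6: (6,1)B 2/2 · (6,3)A 3/5 · (6,4)A 5/6 · (6,5)A 4/4
Row 7: (7,2)B 1/3 · (7,3)A 2/3 · (7,5)A 3/3 · (7,6)A 2/2
The smallest same-type fraction is 1/5 at (5,3), which reduces to 1/5. Any threshold above that leaves this agent unsatisfied.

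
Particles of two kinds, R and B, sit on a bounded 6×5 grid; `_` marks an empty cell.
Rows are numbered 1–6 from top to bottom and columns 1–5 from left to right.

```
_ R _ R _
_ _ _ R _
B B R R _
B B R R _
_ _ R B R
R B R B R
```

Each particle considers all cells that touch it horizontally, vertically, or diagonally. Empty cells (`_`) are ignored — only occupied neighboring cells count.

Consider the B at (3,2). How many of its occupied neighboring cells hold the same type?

3

Occupied neighbors of (3,2): (3,1)=B, (3,3)=R, (4,1)=B, (4,2)=B, (4,3)=R.
Same type (B): 3 of 5.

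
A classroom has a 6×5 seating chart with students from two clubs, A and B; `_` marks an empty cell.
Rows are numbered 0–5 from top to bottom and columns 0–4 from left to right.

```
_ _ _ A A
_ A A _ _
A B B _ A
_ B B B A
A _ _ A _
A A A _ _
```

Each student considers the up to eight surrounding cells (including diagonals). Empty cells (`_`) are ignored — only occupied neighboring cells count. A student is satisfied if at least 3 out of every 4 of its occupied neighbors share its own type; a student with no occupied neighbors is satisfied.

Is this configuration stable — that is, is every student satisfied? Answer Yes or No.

(0,3)A 2/2 ✓
(0,4)A 1/1 ✓
(1,1)A 2/4 ✗
(1,2)A 2/4 ✗
(2,0)A 1/3 ✗
(2,1)B 3/6 ✗
(2,2)B 4/6 ✗
(2,4)A 1/2 ✗
(3,1)B 3/5 ✗
(3,2)B 4/5 ✓
(3,3)B 2/5 ✗
(3,4)A 2/3 ✗
(4,0)A 2/3 ✗
(4,3)A 2/4 ✗
(5,0)A 2/2 ✓
(5,1)A 3/3 ✓
(5,2)A 2/2 ✓
For instance (1,1) has only 2/4 same-type neighbors, below 3/4.

No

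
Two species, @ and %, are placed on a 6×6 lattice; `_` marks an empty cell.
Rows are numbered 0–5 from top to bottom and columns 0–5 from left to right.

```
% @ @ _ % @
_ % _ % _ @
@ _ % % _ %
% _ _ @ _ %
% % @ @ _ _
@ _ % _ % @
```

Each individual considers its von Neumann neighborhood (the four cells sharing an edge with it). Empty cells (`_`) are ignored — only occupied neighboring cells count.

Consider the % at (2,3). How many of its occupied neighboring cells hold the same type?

2

Occupied neighbors of (2,3): (1,3)=%, (3,3)=@, (2,2)=%.
Same type (%): 2 of 3.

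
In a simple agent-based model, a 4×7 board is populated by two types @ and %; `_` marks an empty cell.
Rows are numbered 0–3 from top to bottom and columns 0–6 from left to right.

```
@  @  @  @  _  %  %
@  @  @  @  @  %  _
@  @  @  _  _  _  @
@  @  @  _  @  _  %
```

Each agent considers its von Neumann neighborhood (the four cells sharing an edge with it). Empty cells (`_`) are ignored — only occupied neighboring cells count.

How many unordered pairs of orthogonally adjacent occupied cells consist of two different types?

Scan each occupied cell's neighbors to the right and below so each pair is counted once.
Row 0: @(0,0)–@(0,1)= @(0,0)–@(1,0)= @(0,1)–@(0,2)= @(0,1)–@(1,1)= @(0,2)–@(0,3)= @(0,2)–@(1,2)= @(0,3)–@(1,3)= %(0,5)–%(0,6)= %(0,5)–%(1,5)=  → 0/9 unlike.
Row 1: @(1,0)–@(1,1)= @(1,0)–@(2,0)= @(1,1)–@(1,2)= @(1,1)–@(2,1)= @(1,2)–@(1,3)= @(1,2)–@(2,2)= @(1,3)–@(1,4)= @(1,4)–%(1,5)≠  → 1/8 unlike.
Row 2: @(2,0)–@(2,1)= @(2,0)–@(3,0)= @(2,1)–@(2,2)= @(2,1)–@(3,1)= @(2,2)–@(3,2)= @(2,6)–%(3,6)≠  → 1/6 unlike.
Row 3: @(3,0)–@(3,1)= @(3,1)–@(3,2)=  → 0/2 unlike.
Total adjacent occupied pairs: 25; unlike-type pairs: 2.

2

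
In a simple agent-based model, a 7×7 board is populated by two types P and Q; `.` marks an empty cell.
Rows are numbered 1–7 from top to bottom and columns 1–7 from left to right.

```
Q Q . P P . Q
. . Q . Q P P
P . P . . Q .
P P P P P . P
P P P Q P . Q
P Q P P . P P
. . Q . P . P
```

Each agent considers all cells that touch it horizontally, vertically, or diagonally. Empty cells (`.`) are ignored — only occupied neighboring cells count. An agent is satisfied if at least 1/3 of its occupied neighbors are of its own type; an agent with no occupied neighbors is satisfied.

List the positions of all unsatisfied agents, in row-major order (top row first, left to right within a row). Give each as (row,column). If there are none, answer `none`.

(1,7), (2,5), (3,6), (4,7), (5,4), (5,7), (6,2)

Row 1: (1,1)Q 1/1 ok · (1,2)Q 2/2 ok · (1,4)P 1/3 ok · (1,5)P 2/3 ok · (1,7)Q 0/2 unhappy
Row 2: (2,3)Q 1/3 ok · (2,5)Q 1/4 unhappy · (2,6)P 2/5 ok · (2,7)P 1/3 ok
Row 3: (3,1)P 2/2 ok · (3,3)P 3/4 ok · (3,6)Q 1/5 unhappy
Row 4: (4,1)P 4/4 ok · (4,2)P 7/7 ok · (4,3)P 5/6 ok · (4,4)P 5/6 ok · (4,5)P 2/4 ok · (4,7)P 0/2 unhappy
Row 5: (5,1)P 4/5 ok · (5,2)P 7/8 ok · (5,3)P 6/8 ok · (5,4)Q 0/7 unhappy · (5,5)P 4/5 ok · (5,7)Q 0/3 unhappy
Row 6: (6,1)P 2/3 ok · (6,2)Q 1/6 unhappy · (6,3)P 3/6 ok · (6,4)P 4/6 ok · (6,6)P 4/5 ok · (6,7)P 2/3 ok
Row 7: (7,3)Q 1/3 ok · (7,5)P 2/2 ok · (7,7)P 2/2 ok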